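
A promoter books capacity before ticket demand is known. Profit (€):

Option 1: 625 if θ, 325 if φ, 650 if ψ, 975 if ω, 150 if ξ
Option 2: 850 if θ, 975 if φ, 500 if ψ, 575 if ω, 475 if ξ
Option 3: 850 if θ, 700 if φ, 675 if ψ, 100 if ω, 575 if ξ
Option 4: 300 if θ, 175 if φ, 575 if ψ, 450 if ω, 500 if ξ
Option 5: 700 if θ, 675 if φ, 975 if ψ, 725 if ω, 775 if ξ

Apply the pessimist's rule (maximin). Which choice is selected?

Row minima: Option 1=150, Option 2=475, Option 3=100, Option 4=175, Option 5=675
Best worst-case = 675 → Option 5.

Option 5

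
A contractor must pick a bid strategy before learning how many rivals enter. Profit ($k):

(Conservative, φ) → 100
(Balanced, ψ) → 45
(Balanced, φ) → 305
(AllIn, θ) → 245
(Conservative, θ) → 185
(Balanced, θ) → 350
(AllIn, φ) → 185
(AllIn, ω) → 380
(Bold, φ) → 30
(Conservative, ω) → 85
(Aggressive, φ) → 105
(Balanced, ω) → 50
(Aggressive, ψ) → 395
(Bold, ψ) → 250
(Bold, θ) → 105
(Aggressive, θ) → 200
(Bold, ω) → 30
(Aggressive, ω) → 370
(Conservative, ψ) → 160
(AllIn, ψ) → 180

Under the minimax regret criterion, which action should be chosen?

Column bests: θ=350, φ=305, ψ=395, ω=380.
Conservative regrets: 165, 205, 235, 295 → max 295
Balanced regrets: 0, 0, 350, 330 → max 350
Aggressive regrets: 150, 200, 0, 10 → max 200
Bold regrets: 245, 275, 145, 350 → max 350
AllIn regrets: 105, 120, 215, 0 → max 215
Smallest max regret = 200 → Aggressive.

Aggressive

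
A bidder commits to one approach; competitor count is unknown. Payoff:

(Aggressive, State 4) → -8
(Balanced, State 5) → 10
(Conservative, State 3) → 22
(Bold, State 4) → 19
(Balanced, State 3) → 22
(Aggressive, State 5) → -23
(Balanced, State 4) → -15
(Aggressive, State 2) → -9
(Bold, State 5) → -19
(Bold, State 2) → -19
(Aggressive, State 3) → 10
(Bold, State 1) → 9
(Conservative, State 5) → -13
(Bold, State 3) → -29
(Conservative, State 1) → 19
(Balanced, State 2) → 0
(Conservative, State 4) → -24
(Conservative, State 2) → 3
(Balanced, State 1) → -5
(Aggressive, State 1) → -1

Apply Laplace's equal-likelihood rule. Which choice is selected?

Balanced

Row averages: Conservative=1.4, Balanced=2.4, Aggressive=-6.2, Bold=-7.8
Highest average = 2.4 → Balanced.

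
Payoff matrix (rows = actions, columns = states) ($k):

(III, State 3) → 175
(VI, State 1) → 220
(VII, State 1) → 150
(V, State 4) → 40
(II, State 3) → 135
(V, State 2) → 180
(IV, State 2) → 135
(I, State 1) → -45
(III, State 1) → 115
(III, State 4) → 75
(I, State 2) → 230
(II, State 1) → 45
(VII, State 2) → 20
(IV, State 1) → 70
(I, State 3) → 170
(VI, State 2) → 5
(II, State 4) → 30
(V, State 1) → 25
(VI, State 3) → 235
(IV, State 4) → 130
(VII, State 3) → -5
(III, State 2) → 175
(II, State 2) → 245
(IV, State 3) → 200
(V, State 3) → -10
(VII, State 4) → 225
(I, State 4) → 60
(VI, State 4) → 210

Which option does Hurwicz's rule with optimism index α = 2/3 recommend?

I: 2/3·230 + 1/3·(-45) = 415/3
II: 2/3·245 + 1/3·30 = 520/3
III: 2/3·175 + 1/3·75 = 425/3
IV: 2/3·200 + 1/3·70 = 470/3
V: 2/3·180 + 1/3·(-10) = 350/3
VI: 2/3·235 + 1/3·5 = 475/3
VII: 2/3·225 + 1/3·(-5) = 445/3
Highest Hurwicz score = 520/3 → II.

II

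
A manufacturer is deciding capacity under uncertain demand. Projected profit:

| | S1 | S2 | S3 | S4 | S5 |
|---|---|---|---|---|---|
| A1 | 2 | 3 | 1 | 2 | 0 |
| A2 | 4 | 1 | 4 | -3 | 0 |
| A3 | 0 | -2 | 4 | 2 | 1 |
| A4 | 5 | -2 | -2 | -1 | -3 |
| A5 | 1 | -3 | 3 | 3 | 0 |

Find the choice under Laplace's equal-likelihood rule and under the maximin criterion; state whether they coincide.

laplace → A1; maximin → A1 (agree)

Row averages: A1=1.6, A2=1.2, A3=1, A4=-0.6, A5=0.8
Highest average = 1.6 → A1.
Row minima: A1=0, A2=-3, A3=-2, A4=-3, A5=-3
Best worst-case = 0 → A1.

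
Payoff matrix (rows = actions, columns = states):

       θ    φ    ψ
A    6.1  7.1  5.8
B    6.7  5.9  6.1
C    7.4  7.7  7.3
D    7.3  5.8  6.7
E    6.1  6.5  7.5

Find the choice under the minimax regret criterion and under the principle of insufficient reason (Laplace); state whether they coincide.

minimax regret → C; laplace → C (agree)

Column bests: θ=7.4, φ=7.7, ψ=7.5.
A regrets: 1.3, 0.6, 1.7 → max 1.7
B regrets: 0.7, 1.8, 1.4 → max 1.8
C regrets: 0.0, 0.0, 0.2 → max 0.2
D regrets: 0.1, 1.9, 0.8 → max 1.9
E regrets: 1.3, 1.2, 0.0 → max 1.3
Smallest max regret = 0.2 → C.
Row averages: A=19/3, B=187/30, C=112/15, D=6.6, E=6.7
Highest average = 112/15 → C.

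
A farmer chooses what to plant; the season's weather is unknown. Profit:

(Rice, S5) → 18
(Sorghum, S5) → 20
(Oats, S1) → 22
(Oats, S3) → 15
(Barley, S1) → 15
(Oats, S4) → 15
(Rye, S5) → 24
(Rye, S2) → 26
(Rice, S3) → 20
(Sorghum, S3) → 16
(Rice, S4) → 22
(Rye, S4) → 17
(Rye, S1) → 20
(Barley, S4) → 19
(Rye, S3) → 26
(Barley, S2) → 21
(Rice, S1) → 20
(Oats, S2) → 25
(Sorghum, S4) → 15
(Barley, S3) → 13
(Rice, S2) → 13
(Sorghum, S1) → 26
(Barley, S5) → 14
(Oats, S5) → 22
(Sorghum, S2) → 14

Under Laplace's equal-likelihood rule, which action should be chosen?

Row averages: Rice=18.6, Sorghum=18.2, Rye=22.6, Oats=19.8, Barley=16.4
Highest average = 22.6 → Rye.

Rye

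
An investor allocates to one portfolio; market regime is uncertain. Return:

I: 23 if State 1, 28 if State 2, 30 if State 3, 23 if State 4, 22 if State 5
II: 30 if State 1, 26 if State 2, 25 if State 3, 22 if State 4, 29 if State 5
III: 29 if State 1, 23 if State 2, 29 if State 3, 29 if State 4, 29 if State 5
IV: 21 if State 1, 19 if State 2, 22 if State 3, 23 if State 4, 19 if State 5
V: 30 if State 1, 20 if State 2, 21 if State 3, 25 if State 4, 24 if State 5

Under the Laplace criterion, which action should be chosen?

III

Row averages: I=25.2, II=26.4, III=27.8, IV=20.8, V=24
Highest average = 27.8 → III.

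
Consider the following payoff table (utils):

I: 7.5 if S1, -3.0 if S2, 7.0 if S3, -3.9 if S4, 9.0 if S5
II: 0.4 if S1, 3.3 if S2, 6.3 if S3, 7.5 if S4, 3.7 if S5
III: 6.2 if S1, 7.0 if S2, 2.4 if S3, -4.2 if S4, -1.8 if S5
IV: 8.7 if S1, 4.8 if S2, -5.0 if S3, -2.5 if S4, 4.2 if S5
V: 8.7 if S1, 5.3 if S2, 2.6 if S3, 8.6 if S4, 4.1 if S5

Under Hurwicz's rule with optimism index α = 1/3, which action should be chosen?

I: 1/3·9.0 + 2/3·(-3.9) = 0.4
II: 1/3·7.5 + 2/3·0.4 = 83/30
III: 1/3·7.0 + 2/3·(-4.2) = -7/15
IV: 1/3·8.7 + 2/3·(-5.0) = -13/30
V: 1/3·8.7 + 2/3·2.6 = 139/30
Highest Hurwicz score = 139/30 → V.

V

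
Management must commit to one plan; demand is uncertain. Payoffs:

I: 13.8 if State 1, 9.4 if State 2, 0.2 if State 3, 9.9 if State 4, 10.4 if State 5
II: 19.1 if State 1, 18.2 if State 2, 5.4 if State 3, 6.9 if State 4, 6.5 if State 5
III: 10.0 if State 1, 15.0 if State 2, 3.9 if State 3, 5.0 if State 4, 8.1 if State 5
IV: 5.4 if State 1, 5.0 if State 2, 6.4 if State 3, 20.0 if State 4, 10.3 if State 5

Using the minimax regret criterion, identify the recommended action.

Column bests: State 1=19.1, State 2=18.2, State 3=6.4, State 4=20.0, State 5=10.4.
I regrets: 5.3, 8.8, 6.2, 10.1, 0.0 → max 10.1
II regrets: 0.0, 0.0, 1.0, 13.1, 3.9 → max 13.1
III regrets: 9.1, 3.2, 2.5, 15.0, 2.3 → max 15.0
IV regrets: 13.7, 13.2, 0.0, 0.0, 0.1 → max 13.7
Smallest max regret = 10.1 → I.

I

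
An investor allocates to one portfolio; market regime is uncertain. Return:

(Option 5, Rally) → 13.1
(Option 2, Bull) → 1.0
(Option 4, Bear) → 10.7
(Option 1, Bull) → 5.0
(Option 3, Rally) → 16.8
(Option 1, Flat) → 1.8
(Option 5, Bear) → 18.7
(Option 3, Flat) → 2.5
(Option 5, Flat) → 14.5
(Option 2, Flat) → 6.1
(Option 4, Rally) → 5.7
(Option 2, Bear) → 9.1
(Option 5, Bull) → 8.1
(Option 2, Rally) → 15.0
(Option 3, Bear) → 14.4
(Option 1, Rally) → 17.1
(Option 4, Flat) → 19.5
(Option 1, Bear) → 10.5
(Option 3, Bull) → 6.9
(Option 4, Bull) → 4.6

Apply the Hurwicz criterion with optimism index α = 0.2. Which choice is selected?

Option 5

Option 1: 0.2·17.1 + 0.8·1.8 = 4.86
Option 2: 0.2·15.0 + 0.8·1.0 = 3.8
Option 3: 0.2·16.8 + 0.8·2.5 = 5.36
Option 4: 0.2·19.5 + 0.8·4.6 = 7.58
Option 5: 0.2·18.7 + 0.8·8.1 = 10.22
Highest Hurwicz score = 10.22 → Option 5.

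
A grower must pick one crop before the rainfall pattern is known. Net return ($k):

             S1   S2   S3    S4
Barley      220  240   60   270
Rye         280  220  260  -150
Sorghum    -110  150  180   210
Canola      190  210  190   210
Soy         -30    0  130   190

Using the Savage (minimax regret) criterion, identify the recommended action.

Column bests: S1=280, S2=240, S3=260, S4=270.
Barley regrets: 60, 0, 200, 0 → max 200
Rye regrets: 0, 20, 0, 420 → max 420
Sorghum regrets: 390, 90, 80, 60 → max 390
Canola regrets: 90, 30, 70, 60 → max 90
Soy regrets: 310, 240, 130, 80 → max 310
Smallest max regret = 90 → Canola.

Canola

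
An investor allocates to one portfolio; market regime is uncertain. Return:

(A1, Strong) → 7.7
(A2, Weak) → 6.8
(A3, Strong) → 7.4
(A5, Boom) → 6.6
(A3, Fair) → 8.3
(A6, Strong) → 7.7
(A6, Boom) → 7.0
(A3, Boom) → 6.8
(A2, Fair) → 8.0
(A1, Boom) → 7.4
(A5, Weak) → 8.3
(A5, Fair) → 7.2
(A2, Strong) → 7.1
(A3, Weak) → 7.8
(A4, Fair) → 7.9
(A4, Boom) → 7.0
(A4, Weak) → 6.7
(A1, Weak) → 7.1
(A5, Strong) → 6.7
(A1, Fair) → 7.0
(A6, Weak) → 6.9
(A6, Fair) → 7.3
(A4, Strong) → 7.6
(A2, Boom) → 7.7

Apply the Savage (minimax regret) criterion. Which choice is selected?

A3

Column bests: Weak=8.3, Fair=8.3, Strong=7.7, Boom=7.7.
A1 regrets: 1.2, 1.3, 0.0, 0.3 → max 1.3
A2 regrets: 1.5, 0.3, 0.6, 0.0 → max 1.5
A3 regrets: 0.5, 0.0, 0.3, 0.9 → max 0.9
A4 regrets: 1.6, 0.4, 0.1, 0.7 → max 1.6
A5 regrets: 0.0, 1.1, 1.0, 1.1 → max 1.1
A6 regrets: 1.4, 1.0, 0.0, 0.7 → max 1.4
Smallest max regret = 0.9 → A3.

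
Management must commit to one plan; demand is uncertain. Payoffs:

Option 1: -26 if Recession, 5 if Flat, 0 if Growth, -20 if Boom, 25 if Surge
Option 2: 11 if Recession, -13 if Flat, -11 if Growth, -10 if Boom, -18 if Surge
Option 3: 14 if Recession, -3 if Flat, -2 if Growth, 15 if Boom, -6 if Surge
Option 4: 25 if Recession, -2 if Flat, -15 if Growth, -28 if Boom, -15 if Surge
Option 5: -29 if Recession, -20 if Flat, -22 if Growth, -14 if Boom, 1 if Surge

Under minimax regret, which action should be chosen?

Option 3

Column bests: Recession=25, Flat=5, Growth=0, Boom=15, Surge=25.
Option 1 regrets: 51, 0, 0, 35, 0 → max 51
Option 2 regrets: 14, 18, 11, 25, 43 → max 43
Option 3 regrets: 11, 8, 2, 0, 31 → max 31
Option 4 regrets: 0, 7, 15, 43, 40 → max 43
Option 5 regrets: 54, 25, 22, 29, 24 → max 54
Smallest max regret = 31 → Option 3.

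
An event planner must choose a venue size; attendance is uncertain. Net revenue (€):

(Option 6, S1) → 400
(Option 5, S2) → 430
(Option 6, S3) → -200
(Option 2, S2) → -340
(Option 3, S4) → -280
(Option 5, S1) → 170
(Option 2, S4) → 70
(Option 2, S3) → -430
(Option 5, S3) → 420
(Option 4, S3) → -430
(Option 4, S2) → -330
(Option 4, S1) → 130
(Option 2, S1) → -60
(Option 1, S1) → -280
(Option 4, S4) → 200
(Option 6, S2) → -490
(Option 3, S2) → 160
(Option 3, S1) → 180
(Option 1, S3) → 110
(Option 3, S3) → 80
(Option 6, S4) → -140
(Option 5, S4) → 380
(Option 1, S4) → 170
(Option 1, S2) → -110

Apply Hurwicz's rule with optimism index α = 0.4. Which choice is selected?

Option 1: 0.4·170 + 0.6·(-280) = -100
Option 2: 0.4·70 + 0.6·(-430) = -230
Option 3: 0.4·180 + 0.6·(-280) = -96
Option 4: 0.4·200 + 0.6·(-430) = -178
Option 5: 0.4·430 + 0.6·170 = 274
Option 6: 0.4·400 + 0.6·(-490) = -134
Highest Hurwicz score = 274 → Option 5.

Option 5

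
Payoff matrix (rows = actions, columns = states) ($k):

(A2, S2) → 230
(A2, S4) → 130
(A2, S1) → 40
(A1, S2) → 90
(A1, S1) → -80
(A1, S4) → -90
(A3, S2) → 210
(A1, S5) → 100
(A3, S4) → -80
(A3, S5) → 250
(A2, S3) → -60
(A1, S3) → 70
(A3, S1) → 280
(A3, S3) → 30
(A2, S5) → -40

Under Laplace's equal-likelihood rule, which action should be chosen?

Row averages: A1=18, A2=60, A3=138
Highest average = 138 → A3.

A3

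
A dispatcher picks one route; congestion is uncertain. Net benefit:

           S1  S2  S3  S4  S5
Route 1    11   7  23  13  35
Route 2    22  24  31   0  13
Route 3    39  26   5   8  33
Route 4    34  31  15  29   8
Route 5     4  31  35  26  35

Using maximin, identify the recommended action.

Row minima: Route 1=7, Route 2=0, Route 3=5, Route 4=8, Route 5=4
Best worst-case = 8 → Route 4.

Route 4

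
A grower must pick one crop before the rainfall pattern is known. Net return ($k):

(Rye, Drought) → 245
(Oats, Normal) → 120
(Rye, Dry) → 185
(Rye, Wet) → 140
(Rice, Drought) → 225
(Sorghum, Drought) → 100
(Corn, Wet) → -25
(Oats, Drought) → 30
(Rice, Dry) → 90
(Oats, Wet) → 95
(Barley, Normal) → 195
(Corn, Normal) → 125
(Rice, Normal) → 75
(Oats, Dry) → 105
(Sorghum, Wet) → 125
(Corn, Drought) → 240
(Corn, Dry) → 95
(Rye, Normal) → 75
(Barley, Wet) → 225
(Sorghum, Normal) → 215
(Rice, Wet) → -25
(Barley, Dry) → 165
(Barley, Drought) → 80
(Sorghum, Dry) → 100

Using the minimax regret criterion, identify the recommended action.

Column bests: Drought=245, Dry=185, Normal=215, Wet=225.
Corn regrets: 5, 90, 90, 250 → max 250
Sorghum regrets: 145, 85, 0, 100 → max 145
Oats regrets: 215, 80, 95, 130 → max 215
Barley regrets: 165, 20, 20, 0 → max 165
Rye regrets: 0, 0, 140, 85 → max 140
Rice regrets: 20, 95, 140, 250 → max 250
Smallest max regret = 140 → Rye.

Rye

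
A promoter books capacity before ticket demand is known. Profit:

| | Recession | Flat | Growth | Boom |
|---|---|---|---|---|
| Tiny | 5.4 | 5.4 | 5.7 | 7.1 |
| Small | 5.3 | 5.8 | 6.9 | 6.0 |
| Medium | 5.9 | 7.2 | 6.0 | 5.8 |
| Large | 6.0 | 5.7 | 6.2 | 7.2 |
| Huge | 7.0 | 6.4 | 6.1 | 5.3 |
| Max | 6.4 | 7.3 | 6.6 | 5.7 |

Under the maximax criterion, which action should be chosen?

Max

Row maxima: Tiny=7.1, Small=6.9, Medium=7.2, Large=7.2, Huge=7.0, Max=7.3
Best best-case = 7.3 → Max.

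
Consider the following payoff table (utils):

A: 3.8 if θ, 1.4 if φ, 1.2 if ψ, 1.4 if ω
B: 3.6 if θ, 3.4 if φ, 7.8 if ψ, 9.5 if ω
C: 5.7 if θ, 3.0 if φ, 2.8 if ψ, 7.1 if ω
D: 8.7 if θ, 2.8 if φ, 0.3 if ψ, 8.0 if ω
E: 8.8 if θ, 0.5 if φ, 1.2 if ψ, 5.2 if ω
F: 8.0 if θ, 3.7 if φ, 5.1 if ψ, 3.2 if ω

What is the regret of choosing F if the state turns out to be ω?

Best payoff under ω is 9.5.
Regret = 9.5 − 3.2 = 6.3.

6.3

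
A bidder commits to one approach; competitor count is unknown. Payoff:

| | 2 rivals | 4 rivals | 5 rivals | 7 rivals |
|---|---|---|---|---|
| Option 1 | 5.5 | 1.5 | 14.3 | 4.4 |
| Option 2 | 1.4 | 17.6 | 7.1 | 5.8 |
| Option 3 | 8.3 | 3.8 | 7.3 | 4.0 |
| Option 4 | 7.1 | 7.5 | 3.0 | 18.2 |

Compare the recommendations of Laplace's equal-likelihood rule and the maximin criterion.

Row averages: Option 1=6.425, Option 2=7.975, Option 3=5.85, Option 4=8.95
Highest average = 8.95 → Option 4.
Row minima: Option 1=1.5, Option 2=1.4, Option 3=3.8, Option 4=3.0
Best worst-case = 3.8 → Option 3.

laplace → Option 4; maximin → Option 3 (disagree)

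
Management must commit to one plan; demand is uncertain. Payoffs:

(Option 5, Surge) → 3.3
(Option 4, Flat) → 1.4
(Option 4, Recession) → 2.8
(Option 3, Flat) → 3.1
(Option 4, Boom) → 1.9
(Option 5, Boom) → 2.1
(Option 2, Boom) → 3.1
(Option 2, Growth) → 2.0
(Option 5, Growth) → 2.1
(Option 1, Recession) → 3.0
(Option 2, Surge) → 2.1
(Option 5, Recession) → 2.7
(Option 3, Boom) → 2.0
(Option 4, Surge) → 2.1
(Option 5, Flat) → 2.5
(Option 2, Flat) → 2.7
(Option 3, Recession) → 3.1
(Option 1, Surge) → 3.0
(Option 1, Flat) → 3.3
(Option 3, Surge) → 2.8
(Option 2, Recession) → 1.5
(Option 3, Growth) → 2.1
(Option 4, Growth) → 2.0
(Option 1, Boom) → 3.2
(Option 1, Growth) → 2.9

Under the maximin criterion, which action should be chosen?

Row minima: Option 1=2.9, Option 2=1.5, Option 3=2.0, Option 4=1.4, Option 5=2.1
Best worst-case = 2.9 → Option 1.

Option 1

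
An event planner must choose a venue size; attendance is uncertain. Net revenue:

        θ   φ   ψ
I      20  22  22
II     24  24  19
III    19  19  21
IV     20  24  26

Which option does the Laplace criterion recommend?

IV

Row averages: I=64/3, II=67/3, III=59/3, IV=70/3
Highest average = 70/3 → IV.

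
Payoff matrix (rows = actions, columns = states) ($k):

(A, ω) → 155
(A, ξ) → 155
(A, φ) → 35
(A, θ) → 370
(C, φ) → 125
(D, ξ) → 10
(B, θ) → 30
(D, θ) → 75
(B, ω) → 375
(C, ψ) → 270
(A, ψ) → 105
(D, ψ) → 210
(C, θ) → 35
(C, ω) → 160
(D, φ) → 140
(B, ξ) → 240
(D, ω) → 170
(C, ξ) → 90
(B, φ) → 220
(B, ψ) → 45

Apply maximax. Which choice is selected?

Row maxima: A=370, B=375, C=270, D=210
Best best-case = 375 → B.

B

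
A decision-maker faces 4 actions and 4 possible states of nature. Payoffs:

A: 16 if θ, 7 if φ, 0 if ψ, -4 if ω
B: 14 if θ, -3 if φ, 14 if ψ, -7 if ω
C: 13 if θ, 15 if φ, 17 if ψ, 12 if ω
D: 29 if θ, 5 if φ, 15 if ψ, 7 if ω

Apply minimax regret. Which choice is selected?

D

Column bests: θ=29, φ=15, ψ=17, ω=12.
A regrets: 13, 8, 17, 16 → max 17
B regrets: 15, 18, 3, 19 → max 19
C regrets: 16, 0, 0, 0 → max 16
D regrets: 0, 10, 2, 5 → max 10
Smallest max regret = 10 → D.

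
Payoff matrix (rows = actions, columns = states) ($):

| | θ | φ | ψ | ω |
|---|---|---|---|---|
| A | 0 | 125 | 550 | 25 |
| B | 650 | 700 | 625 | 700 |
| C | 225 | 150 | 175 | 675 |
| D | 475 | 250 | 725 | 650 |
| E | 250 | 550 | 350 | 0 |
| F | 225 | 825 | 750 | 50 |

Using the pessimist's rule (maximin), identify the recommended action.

Row minima: A=0, B=625, C=150, D=250, E=0, F=50
Best worst-case = 625 → B.

B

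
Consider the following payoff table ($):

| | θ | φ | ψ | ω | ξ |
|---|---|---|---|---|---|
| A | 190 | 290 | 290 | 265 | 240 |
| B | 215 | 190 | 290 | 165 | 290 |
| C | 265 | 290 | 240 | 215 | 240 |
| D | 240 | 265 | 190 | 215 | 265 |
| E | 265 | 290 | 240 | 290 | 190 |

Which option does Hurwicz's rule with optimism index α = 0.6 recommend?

A: 0.6·290 + 0.4·190 = 250
B: 0.6·290 + 0.4·165 = 240
C: 0.6·290 + 0.4·215 = 260
D: 0.6·265 + 0.4·190 = 235
E: 0.6·290 + 0.4·190 = 250
Highest Hurwicz score = 260 → C.

C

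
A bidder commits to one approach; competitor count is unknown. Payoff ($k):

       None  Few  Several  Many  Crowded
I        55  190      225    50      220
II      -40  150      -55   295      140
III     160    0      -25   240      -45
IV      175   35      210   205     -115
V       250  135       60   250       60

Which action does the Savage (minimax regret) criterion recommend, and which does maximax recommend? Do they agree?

minimax regret → V; maximax → II (disagree)

Column bests: None=250, Few=190, Several=225, Many=295, Crowded=220.
I regrets: 195, 0, 0, 245, 0 → max 245
II regrets: 290, 40, 280, 0, 80 → max 290
III regrets: 90, 190, 250, 55, 265 → max 265
IV regrets: 75, 155, 15, 90, 335 → max 335
V regrets: 0, 55, 165, 45, 160 → max 165
Smallest max regret = 165 → V.
Row maxima: I=225, II=295, III=240, IV=210, V=250
Best best-case = 295 → II.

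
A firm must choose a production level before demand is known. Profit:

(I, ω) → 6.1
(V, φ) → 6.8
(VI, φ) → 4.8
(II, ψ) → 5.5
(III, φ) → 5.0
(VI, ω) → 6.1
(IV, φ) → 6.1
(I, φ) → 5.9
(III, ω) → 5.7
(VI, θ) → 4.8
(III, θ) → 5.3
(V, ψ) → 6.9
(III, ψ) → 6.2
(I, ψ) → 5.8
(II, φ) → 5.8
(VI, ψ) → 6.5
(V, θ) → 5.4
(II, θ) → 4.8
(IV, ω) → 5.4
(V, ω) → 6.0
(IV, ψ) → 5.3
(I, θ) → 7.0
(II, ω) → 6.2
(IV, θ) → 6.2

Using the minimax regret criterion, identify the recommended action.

Column bests: θ=7.0, φ=6.8, ψ=6.9, ω=6.2.
I regrets: 0.0, 0.9, 1.1, 0.1 → max 1.1
II regrets: 2.2, 1.0, 1.4, 0.0 → max 2.2
III regrets: 1.7, 1.8, 0.7, 0.5 → max 1.8
IV regrets: 0.8, 0.7, 1.6, 0.8 → max 1.6
V regrets: 1.6, 0.0, 0.0, 0.2 → max 1.6
VI regrets: 2.2, 2.0, 0.4, 0.1 → max 2.2
Smallest max regret = 1.1 → I.

I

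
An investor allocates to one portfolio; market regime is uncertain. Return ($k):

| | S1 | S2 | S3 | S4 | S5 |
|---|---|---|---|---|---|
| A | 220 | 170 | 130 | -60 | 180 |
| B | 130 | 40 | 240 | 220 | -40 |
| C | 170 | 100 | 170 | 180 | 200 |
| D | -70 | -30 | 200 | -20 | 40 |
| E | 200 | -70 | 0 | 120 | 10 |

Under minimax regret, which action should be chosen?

Column bests: S1=220, S2=170, S3=240, S4=220, S5=200.
A regrets: 0, 0, 110, 280, 20 → max 280
B regrets: 90, 130, 0, 0, 240 → max 240
C regrets: 50, 70, 70, 40, 0 → max 70
D regrets: 290, 200, 40, 240, 160 → max 290
E regrets: 20, 240, 240, 100, 190 → max 240
Smallest max regret = 70 → C.

C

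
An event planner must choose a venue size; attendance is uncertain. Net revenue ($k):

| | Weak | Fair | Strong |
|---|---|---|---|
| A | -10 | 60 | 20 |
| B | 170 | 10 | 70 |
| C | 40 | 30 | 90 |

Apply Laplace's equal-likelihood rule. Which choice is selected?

B

Row averages: A=70/3, B=250/3, C=160/3
Highest average = 250/3 → B.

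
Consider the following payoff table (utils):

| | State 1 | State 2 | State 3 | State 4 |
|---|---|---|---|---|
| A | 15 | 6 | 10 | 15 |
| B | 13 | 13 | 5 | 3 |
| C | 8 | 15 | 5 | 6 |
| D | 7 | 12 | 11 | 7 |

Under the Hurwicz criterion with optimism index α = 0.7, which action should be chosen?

A

A: 0.7·15 + 0.3·6 = 12.3
B: 0.7·13 + 0.3·3 = 10
C: 0.7·15 + 0.3·5 = 12
D: 0.7·12 + 0.3·7 = 10.5
Highest Hurwicz score = 12.3 → A.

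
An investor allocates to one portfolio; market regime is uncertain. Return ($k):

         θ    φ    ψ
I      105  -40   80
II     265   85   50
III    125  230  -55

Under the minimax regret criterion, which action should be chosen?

III

Column bests: θ=265, φ=230, ψ=80.
I regrets: 160, 270, 0 → max 270
II regrets: 0, 145, 30 → max 145
III regrets: 140, 0, 135 → max 140
Smallest max regret = 140 → III.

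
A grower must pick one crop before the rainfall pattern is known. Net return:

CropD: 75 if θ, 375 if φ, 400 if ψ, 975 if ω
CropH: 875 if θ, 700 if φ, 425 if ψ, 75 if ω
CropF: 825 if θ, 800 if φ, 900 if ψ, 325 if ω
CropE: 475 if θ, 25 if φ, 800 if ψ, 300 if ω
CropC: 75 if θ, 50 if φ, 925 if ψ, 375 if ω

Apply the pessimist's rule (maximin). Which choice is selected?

Row minima: CropD=75, CropH=75, CropF=325, CropE=25, CropC=50
Best worst-case = 325 → CropF.

CropF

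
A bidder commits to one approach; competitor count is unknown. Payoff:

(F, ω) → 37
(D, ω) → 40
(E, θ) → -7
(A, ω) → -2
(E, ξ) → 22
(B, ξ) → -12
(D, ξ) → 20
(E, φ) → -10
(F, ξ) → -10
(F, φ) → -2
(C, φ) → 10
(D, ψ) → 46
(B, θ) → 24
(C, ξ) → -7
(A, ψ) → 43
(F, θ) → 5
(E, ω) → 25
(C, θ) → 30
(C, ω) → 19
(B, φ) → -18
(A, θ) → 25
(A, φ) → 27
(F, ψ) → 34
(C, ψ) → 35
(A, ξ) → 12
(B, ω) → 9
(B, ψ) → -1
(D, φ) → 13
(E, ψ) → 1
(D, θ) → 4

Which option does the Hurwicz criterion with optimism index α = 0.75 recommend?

A: 0.75·43 + 0.25·(-2) = 31.75
B: 0.75·24 + 0.25·(-18) = 13.5
C: 0.75·35 + 0.25·(-7) = 24.5
D: 0.75·46 + 0.25·4 = 35.5
E: 0.75·25 + 0.25·(-10) = 16.25
F: 0.75·37 + 0.25·(-10) = 25.25
Highest Hurwicz score = 35.5 → D.

D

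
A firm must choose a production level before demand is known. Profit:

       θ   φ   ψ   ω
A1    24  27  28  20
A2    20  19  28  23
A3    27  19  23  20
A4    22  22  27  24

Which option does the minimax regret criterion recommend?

A1

Column bests: θ=27, φ=27, ψ=28, ω=24.
A1 regrets: 3, 0, 0, 4 → max 4
A2 regrets: 7, 8, 0, 1 → max 8
A3 regrets: 0, 8, 5, 4 → max 8
A4 regrets: 5, 5, 1, 0 → max 5
Smallest max regret = 4 → A1.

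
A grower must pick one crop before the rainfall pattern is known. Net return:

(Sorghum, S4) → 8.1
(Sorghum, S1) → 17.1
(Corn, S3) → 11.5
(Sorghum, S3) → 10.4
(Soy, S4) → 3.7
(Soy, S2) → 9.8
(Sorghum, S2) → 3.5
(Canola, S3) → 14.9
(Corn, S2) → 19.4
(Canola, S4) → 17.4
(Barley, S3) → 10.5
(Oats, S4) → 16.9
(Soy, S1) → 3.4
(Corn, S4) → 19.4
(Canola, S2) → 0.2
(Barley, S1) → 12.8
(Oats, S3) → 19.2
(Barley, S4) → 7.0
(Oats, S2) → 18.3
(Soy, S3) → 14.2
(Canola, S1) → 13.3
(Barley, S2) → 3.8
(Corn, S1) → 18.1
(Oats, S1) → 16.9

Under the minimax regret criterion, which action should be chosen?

Oats

Column bests: S1=18.1, S2=19.4, S3=19.2, S4=19.4.
Corn regrets: 0.0, 0.0, 7.7, 0.0 → max 7.7
Sorghum regrets: 1.0, 15.9, 8.8, 11.3 → max 15.9
Barley regrets: 5.3, 15.6, 8.7, 12.4 → max 15.6
Oats regrets: 1.2, 1.1, 0.0, 2.5 → max 2.5
Canola regrets: 4.8, 19.2, 4.3, 2.0 → max 19.2
Soy regrets: 14.7, 9.6, 5.0, 15.7 → max 15.7
Smallest max regret = 2.5 → Oats.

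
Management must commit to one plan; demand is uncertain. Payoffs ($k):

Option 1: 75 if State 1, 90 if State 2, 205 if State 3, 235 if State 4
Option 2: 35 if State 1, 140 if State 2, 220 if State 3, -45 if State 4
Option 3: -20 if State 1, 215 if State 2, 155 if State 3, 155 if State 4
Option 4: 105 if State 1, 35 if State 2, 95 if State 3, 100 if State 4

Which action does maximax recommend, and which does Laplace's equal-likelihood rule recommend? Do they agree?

maximax → Option 1; laplace → Option 1 (agree)

Row maxima: Option 1=235, Option 2=220, Option 3=215, Option 4=105
Best best-case = 235 → Option 1.
Row averages: Option 1=151.25, Option 2=87.5, Option 3=126.25, Option 4=83.75
Highest average = 151.25 → Option 1.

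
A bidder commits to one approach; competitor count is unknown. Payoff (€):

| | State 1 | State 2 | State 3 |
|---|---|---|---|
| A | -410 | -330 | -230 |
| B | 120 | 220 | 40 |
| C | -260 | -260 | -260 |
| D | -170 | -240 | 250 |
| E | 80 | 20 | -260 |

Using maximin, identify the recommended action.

Row minima: A=-410, B=40, C=-260, D=-240, E=-260
Best worst-case = 40 → B.

B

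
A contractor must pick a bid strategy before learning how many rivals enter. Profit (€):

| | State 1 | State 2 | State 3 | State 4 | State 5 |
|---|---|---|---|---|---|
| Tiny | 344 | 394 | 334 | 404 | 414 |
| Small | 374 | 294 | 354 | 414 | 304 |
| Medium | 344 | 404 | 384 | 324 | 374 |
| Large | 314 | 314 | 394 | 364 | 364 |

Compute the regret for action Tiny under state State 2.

10

Best payoff under State 2 is 404.
Regret = 404 − 394 = 10.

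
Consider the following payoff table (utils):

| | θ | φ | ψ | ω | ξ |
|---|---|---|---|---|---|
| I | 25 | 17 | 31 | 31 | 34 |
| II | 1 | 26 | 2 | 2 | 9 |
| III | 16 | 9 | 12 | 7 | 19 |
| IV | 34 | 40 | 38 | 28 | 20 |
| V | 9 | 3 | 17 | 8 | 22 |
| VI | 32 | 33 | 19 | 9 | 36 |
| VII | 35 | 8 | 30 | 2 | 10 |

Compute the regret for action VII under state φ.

32

Best payoff under φ is 40.
Regret = 40 − 8 = 32.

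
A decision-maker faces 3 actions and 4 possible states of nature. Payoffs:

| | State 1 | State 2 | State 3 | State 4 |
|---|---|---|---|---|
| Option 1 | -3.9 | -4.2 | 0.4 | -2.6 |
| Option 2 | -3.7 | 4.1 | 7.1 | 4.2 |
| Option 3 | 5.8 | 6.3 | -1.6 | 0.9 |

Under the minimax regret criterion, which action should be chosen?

Column bests: State 1=5.8, State 2=6.3, State 3=7.1, State 4=4.2.
Option 1 regrets: 9.7, 10.5, 6.7, 6.8 → max 10.5
Option 2 regrets: 9.5, 2.2, 0.0, 0.0 → max 9.5
Option 3 regrets: 0.0, 0.0, 8.7, 3.3 → max 8.7
Smallest max regret = 8.7 → Option 3.

Option 3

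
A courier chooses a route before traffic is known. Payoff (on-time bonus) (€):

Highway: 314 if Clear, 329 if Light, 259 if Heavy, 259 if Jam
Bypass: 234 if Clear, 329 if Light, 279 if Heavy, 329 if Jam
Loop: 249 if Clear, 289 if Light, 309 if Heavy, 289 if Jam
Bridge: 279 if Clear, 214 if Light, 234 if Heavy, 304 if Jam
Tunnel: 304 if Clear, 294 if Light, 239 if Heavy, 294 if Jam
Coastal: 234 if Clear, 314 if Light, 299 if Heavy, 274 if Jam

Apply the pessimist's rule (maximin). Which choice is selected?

Highway

Row minima: Highway=259, Bypass=234, Loop=249, Bridge=214, Tunnel=239, Coastal=234
Best worst-case = 259 → Highway.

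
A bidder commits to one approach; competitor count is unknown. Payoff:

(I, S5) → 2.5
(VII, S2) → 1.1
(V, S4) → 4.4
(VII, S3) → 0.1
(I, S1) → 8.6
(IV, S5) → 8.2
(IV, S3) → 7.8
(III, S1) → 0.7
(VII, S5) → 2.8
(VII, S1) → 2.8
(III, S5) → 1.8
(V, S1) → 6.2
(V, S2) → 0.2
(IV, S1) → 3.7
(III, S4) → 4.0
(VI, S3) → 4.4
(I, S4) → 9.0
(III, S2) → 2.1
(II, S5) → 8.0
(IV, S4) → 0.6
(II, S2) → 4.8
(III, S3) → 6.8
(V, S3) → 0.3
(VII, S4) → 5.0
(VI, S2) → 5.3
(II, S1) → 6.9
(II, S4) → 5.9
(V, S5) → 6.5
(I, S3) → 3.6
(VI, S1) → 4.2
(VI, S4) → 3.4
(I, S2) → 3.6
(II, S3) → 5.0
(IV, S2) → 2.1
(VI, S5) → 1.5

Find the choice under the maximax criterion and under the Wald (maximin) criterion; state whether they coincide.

maximax → I; maximin → II (disagree)

Row maxima: I=9.0, II=8.0, III=6.8, IV=8.2, V=6.5, VI=5.3, VII=5.0
Best best-case = 9.0 → I.
Row minima: I=2.5, II=4.8, III=0.7, IV=0.6, V=0.2, VI=1.5, VII=0.1
Best worst-case = 4.8 → II.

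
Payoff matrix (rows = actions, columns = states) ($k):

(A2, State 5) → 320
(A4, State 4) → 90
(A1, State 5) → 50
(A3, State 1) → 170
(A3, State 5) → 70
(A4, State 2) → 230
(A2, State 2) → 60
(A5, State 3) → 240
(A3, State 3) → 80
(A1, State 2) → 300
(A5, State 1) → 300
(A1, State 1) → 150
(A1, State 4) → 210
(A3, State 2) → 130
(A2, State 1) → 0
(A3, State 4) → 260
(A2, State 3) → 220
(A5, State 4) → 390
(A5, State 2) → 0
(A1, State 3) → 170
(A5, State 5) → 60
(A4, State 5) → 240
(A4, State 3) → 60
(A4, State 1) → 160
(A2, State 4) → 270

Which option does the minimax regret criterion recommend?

A3

Column bests: State 1=300, State 2=300, State 3=240, State 4=390, State 5=320.
A1 regrets: 150, 0, 70, 180, 270 → max 270
A2 regrets: 300, 240, 20, 120, 0 → max 300
A3 regrets: 130, 170, 160, 130, 250 → max 250
A4 regrets: 140, 70, 180, 300, 80 → max 300
A5 regrets: 0, 300, 0, 0, 260 → max 300
Smallest max regret = 250 → A3.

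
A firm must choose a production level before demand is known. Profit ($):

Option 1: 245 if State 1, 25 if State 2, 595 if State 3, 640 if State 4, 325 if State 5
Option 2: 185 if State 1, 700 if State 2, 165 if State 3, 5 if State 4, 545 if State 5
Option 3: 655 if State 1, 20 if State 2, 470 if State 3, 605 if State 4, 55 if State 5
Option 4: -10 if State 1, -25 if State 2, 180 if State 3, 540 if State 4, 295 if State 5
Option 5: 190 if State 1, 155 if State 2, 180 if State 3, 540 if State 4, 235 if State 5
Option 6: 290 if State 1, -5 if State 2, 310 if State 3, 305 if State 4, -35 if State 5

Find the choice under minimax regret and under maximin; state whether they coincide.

Column bests: State 1=655, State 2=700, State 3=595, State 4=640, State 5=545.
Option 1 regrets: 410, 675, 0, 0, 220 → max 675
Option 2 regrets: 470, 0, 430, 635, 0 → max 635
Option 3 regrets: 0, 680, 125, 35, 490 → max 680
Option 4 regrets: 665, 725, 415, 100, 250 → max 725
Option 5 regrets: 465, 545, 415, 100, 310 → max 545
Option 6 regrets: 365, 705, 285, 335, 580 → max 705
Smallest max regret = 545 → Option 5.
Row minima: Option 1=25, Option 2=5, Option 3=20, Option 4=-25, Option 5=155, Option 6=-35
Best worst-case = 155 → Option 5.

minimax regret → Option 5; maximin → Option 5 (agree)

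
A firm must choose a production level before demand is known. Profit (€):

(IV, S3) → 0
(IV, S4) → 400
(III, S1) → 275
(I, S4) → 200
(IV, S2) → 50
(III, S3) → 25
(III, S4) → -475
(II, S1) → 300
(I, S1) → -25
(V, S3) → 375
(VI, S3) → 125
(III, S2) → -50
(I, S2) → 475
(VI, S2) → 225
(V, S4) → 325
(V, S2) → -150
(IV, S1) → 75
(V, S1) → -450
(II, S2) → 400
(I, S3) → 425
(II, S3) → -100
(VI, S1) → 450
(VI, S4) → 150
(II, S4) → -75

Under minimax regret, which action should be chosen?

Column bests: S1=450, S2=475, S3=425, S4=400.
I regrets: 475, 0, 0, 200 → max 475
II regrets: 150, 75, 525, 475 → max 525
III regrets: 175, 525, 400, 875 → max 875
IV regrets: 375, 425, 425, 0 → max 425
V regrets: 900, 625, 50, 75 → max 900
VI regrets: 0, 250, 300, 250 → max 300
Smallest max regret = 300 → VI.

VI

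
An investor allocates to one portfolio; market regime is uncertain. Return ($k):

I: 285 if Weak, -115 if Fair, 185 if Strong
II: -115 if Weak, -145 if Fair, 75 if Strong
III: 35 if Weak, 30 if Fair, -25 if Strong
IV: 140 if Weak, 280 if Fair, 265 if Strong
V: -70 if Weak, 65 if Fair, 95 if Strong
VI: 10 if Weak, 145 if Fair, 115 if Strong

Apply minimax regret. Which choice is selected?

IV

Column bests: Weak=285, Fair=280, Strong=265.
I regrets: 0, 395, 80 → max 395
II regrets: 400, 425, 190 → max 425
III regrets: 250, 250, 290 → max 290
IV regrets: 145, 0, 0 → max 145
V regrets: 355, 215, 170 → max 355
VI regrets: 275, 135, 150 → max 275
Smallest max regret = 145 → IV.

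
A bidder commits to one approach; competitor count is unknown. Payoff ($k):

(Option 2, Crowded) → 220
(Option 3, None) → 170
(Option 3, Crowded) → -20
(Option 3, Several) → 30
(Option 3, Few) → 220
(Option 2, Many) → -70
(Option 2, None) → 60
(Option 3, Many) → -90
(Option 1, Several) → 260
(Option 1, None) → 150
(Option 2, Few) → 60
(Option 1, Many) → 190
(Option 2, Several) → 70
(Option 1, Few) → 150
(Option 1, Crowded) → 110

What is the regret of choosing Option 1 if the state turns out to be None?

Best payoff under None is 170.
Regret = 170 − 150 = 20.

20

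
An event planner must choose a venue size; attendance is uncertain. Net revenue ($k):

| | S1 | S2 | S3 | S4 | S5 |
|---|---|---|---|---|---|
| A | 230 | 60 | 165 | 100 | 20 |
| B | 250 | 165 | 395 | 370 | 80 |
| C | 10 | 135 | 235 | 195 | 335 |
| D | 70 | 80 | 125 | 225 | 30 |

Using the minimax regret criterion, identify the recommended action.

Column bests: S1=250, S2=165, S3=395, S4=370, S5=335.
A regrets: 20, 105, 230, 270, 315 → max 315
B regrets: 0, 0, 0, 0, 255 → max 255
C regrets: 240, 30, 160, 175, 0 → max 240
D regrets: 180, 85, 270, 145, 305 → max 305
Smallest max regret = 240 → C.

C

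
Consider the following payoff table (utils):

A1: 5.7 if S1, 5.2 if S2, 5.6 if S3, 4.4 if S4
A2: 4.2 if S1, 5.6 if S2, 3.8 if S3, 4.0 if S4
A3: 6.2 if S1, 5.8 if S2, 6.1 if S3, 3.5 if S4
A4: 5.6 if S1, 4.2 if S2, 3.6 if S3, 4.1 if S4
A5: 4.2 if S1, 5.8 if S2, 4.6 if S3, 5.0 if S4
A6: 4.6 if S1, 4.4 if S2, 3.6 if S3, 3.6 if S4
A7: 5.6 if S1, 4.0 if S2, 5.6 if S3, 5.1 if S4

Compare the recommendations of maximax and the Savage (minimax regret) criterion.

Row maxima: A1=5.7, A2=5.6, A3=6.2, A4=5.6, A5=5.8, A6=4.6, A7=5.6
Best best-case = 6.2 → A3.
Column bests: S1=6.2, S2=5.8, S3=6.1, S4=5.1.
A1 regrets: 0.5, 0.6, 0.5, 0.7 → max 0.7
A2 regrets: 2.0, 0.2, 2.3, 1.1 → max 2.3
A3 regrets: 0.0, 0.0, 0.0, 1.6 → max 1.6
A4 regrets: 0.6, 1.6, 2.5, 1.0 → max 2.5
A5 regrets: 2.0, 0.0, 1.5, 0.1 → max 2.0
A6 regrets: 1.6, 1.4, 2.5, 1.5 → max 2.5
A7 regrets: 0.6, 1.8, 0.5, 0.0 → max 1.8
Smallest max regret = 0.7 → A1.

maximax → A3; minimax regret → A1 (disagree)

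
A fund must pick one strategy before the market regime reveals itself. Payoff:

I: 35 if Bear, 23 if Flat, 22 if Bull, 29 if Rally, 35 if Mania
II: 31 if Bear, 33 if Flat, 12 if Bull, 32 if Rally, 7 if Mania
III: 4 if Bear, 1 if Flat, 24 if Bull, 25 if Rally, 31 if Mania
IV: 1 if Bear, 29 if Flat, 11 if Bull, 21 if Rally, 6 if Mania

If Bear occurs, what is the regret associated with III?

31

Best payoff under Bear is 35.
Regret = 35 − 4 = 31.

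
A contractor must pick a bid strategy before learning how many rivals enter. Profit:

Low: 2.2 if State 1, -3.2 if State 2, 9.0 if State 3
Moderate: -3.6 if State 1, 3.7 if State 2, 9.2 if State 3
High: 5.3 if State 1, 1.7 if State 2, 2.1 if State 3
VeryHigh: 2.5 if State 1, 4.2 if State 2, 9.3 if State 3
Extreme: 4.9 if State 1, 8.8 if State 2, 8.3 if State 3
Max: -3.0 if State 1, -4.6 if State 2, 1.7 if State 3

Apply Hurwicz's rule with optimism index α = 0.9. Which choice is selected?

Low: 0.9·9.0 + 0.1·(-3.2) = 7.78
Moderate: 0.9·9.2 + 0.1·(-3.6) = 7.92
High: 0.9·5.3 + 0.1·1.7 = 4.94
VeryHigh: 0.9·9.3 + 0.1·2.5 = 8.62
Extreme: 0.9·8.8 + 0.1·4.9 = 8.41
Max: 0.9·1.7 + 0.1·(-4.6) = 1.07
Highest Hurwicz score = 8.62 → VeryHigh.

VeryHigh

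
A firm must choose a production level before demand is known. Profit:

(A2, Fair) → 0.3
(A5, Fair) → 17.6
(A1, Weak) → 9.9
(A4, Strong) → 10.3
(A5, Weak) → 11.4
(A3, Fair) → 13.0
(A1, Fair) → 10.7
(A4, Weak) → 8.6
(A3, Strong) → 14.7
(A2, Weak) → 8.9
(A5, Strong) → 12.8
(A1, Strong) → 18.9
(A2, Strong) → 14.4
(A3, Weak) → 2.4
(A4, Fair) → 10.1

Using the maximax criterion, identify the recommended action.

A1

Row maxima: A1=18.9, A2=14.4, A3=14.7, A4=10.3, A5=17.6
Best best-case = 18.9 → A1.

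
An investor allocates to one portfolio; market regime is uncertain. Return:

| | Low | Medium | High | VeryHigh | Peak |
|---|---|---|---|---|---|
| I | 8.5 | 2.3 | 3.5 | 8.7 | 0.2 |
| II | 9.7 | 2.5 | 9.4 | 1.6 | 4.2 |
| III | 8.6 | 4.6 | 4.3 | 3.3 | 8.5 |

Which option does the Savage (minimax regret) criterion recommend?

Column bests: Low=9.7, Medium=4.6, High=9.4, VeryHigh=8.7, Peak=8.5.
I regrets: 1.2, 2.3, 5.9, 0.0, 8.3 → max 8.3
II regrets: 0.0, 2.1, 0.0, 7.1, 4.3 → max 7.1
III regrets: 1.1, 0.0, 5.1, 5.4, 0.0 → max 5.4
Smallest max regret = 5.4 → III.

III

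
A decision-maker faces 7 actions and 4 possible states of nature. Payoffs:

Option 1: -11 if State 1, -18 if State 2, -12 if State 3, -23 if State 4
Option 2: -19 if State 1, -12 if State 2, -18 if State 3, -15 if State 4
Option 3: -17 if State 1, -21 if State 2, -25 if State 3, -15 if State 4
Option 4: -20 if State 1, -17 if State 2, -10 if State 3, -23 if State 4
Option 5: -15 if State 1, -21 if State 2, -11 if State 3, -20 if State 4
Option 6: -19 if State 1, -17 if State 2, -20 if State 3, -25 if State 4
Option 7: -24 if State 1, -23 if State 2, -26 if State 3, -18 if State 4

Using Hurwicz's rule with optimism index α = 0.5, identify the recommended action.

Option 2

Option 1: 0.5·(-11) + 0.5·(-23) = -17
Option 2: 0.5·(-12) + 0.5·(-19) = -15.5
Option 3: 0.5·(-15) + 0.5·(-25) = -20
Option 4: 0.5·(-10) + 0.5·(-23) = -16.5
Option 5: 0.5·(-11) + 0.5·(-21) = -16
Option 6: 0.5·(-17) + 0.5·(-25) = -21
Option 7: 0.5·(-18) + 0.5·(-26) = -22
Highest Hurwicz score = -15.5 → Option 2.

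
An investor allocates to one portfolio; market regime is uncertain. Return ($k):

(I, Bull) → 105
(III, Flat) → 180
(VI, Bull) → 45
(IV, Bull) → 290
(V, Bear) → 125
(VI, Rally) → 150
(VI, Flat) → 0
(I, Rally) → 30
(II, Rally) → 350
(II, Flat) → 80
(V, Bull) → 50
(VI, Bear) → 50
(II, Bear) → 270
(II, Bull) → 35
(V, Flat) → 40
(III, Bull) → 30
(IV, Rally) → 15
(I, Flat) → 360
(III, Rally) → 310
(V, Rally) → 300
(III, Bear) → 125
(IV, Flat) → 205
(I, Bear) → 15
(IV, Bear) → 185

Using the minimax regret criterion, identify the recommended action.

III

Column bests: Bear=270, Flat=360, Bull=290, Rally=350.
I regrets: 255, 0, 185, 320 → max 320
II regrets: 0, 280, 255, 0 → max 280
III regrets: 145, 180, 260, 40 → max 260
IV regrets: 85, 155, 0, 335 → max 335
V regrets: 145, 320, 240, 50 → max 320
VI regrets: 220, 360, 245, 200 → max 360
Smallest max regret = 260 → III.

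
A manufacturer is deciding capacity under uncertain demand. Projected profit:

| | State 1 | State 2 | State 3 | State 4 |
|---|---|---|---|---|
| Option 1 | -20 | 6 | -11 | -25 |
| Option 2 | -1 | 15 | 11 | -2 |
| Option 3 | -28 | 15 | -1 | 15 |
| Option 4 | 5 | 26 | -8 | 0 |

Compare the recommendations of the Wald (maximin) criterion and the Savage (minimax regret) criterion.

maximin → Option 2; minimax regret → Option 2 (agree)

Row minima: Option 1=-25, Option 2=-2, Option 3=-28, Option 4=-8
Best worst-case = -2 → Option 2.
Column bests: State 1=5, State 2=26, State 3=11, State 4=15.
Option 1 regrets: 25, 20, 22, 40 → max 40
Option 2 regrets: 6, 11, 0, 17 → max 17
Option 3 regrets: 33, 11, 12, 0 → max 33
Option 4 regrets: 0, 0, 19, 15 → max 19
Smallest max regret = 17 → Option 2.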